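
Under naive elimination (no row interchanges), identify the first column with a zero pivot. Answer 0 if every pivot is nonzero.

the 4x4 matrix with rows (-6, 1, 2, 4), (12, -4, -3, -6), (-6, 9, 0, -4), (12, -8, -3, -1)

first zero-pivot column = 0

Naive forward elimination:
R2 <- R2 - (-2)*R1:  [  0  -2   1   2 ]
R3 <- R3 - (1)*R1:  [  0   8  -2  -8 ]
R4 <- R4 - (-2)*R1:  [  0  -6   1   7 ]
R3 <- R3 - (-4)*R2:  [ 0  0  2  0 ]
R4 <- R4 - (3)*R2:  [  0   0  -2   1 ]
R4 <- R4 - (-1)*R3:  [ 0  0  0  1 ]
All pivots nonzero; naive elimination completes without hitting a zero pivot.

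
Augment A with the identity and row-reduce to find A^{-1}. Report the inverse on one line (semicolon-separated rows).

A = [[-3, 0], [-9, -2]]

Gauss-Jordan on [A | I]:
R1 <- (1/-3)*R1:  [    1     0  |  -1/3     0 ]
R2 <- R2 - (-9)*R1:  [  0  -2  |  -3   1 ]
R2 <- (1/-2)*R2:  [    0     1  |   3/2  -1/2 ]
Right block of [I | A^{-1}] is the inverse:
[ -1/3     0 ]
[  3/2  -1/2 ]

inverse = [-1/3 0; 3/2 -1/2]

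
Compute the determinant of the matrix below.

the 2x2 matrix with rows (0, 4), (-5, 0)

det(A) = 20

Forward elimination:
R1 <-> R2   (pivot in column 1 was zero)
[ -5  0 ]
[  0  4 ]
Upper-triangular form:
[ -5  0 ]
[  0  4 ]
det(A) = (-1)^1 * (-5) * (4) = 20  (1 row swap -> sign -1)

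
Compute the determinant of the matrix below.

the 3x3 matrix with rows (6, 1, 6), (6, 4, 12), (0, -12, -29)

det(A) = -90

Forward elimination:
R2 <- R2 - (1)*R1:  [ 0  3  6 ]
R3 <- R3 - (-4)*R2:  [  0   0  -5 ]
Upper-triangular form:
[ 6  1   6 ]
[ 0  3   6 ]
[ 0  0  -5 ]
det(A) = (-1)^0 * (6) * (3) * (-5) = -90  (0 row swaps -> sign +1)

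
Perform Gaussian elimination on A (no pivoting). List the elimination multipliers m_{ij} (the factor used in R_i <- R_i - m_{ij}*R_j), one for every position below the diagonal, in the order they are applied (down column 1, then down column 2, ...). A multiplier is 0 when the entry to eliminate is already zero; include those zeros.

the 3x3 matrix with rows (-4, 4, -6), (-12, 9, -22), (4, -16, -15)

Forward elimination:
R2 <- R2 - (3)*R1:  [  0  -3  -4 ]
R3 <- R3 - (-1)*R1:  [   0  -12  -21 ]
R3 <- R3 - (4)*R2:  [  0   0  -5 ]
Multipliers (in order of application): m_{21} = 3, m_{31} = -1, m_{32} = 4

multipliers: 3, -1, 4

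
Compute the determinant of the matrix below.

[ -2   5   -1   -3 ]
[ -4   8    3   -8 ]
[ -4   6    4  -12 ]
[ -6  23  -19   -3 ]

Forward elimination:
R2 <- R2 - (2)*R1:  [  0  -2   5  -2 ]
R3 <- R3 - (2)*R1:  [  0  -4   6  -6 ]
R4 <- R4 - (3)*R1:  [   0    8  -16    6 ]
R3 <- R3 - (2)*R2:  [  0   0  -4  -2 ]
R4 <- R4 - (-4)*R2:  [  0   0   4  -2 ]
R4 <- R4 - (-1)*R3:  [  0   0   0  -4 ]
Upper-triangular form:
[ -2   5  -1  -3 ]
[  0  -2   5  -2 ]
[  0   0  -4  -2 ]
[  0   0   0  -4 ]
det(A) = (-1)^0 * (-2) * (-2) * (-4) * (-4) = 64  (0 row swaps -> sign +1)

det(A) = 64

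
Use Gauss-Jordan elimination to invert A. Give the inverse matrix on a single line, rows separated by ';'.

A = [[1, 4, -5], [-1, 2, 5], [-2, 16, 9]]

Gauss-Jordan on [A | I]:
R2 <- R2 - (-1)*R1:  [ 0  6  0  |  1  1  0 ]
R3 <- R3 - (-2)*R1:  [  0  24  -1  |   2   0   1 ]
R2 <- (1/6)*R2:  [   0    1    0  |  1/6  1/6    0 ]
R1 <- R1 - (4)*R2:  [    1     0    -5  |   1/3  -2/3     0 ]
R3 <- R3 - (24)*R2:  [  0   0  -1  |  -2  -4   1 ]
R3 <- (1/-1)*R3:  [  0   0   1  |   2   4  -1 ]
R1 <- R1 - (-5)*R3:  [    1     0     0  |  31/3  58/3    -5 ]
Right block of [I | A^{-1}] is the inverse:
[ 31/3  58/3  -5 ]
[  1/6   1/6   0 ]
[    2     4  -1 ]

inverse = [31/3 58/3 -5; 1/6 1/6 0; 2 4 -1]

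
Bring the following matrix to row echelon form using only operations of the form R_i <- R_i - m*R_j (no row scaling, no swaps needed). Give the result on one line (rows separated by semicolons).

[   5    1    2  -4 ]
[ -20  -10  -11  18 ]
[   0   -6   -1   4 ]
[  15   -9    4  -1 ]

Forward elimination:
R2 <- R2 - (-4)*R1:  [  0  -6  -3   2 ]
R4 <- R4 - (3)*R1:  [   0  -12   -2   11 ]
R3 <- R3 - (1)*R2:  [ 0  0  2  2 ]
R4 <- R4 - (2)*R2:  [ 0  0  4  7 ]
R4 <- R4 - (2)*R3:  [ 0  0  0  3 ]
Row echelon form:
[ 5   1   2  -4 ]
[ 0  -6  -3   2 ]
[ 0   0   2   2 ]
[ 0   0   0   3 ]

REF = [5 1 2 -4; 0 -6 -3 2; 0 0 2 2; 0 0 0 3]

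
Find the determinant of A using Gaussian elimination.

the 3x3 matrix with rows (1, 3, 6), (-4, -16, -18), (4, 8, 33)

Forward elimination:
R2 <- R2 - (-4)*R1:  [  0  -4   6 ]
R3 <- R3 - (4)*R1:  [  0  -4   9 ]
R3 <- R3 - (1)*R2:  [ 0  0  3 ]
Upper-triangular form:
[ 1   3  6 ]
[ 0  -4  6 ]
[ 0   0  3 ]
det(A) = (-1)^0 * (1) * (-4) * (3) = -12  (0 row swaps -> sign +1)

det(A) = -12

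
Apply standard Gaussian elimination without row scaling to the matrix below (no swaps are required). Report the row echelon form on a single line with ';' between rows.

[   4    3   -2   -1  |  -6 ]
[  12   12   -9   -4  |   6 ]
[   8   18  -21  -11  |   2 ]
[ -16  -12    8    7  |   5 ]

REF = [4 3 -2 -1 -6; 0 3 -3 -1 24; 0 0 -5 -5 -82; 0 0 0 3 -19]

Forward elimination:
R2 <- R2 - (3)*R1:  [  0   3  -3  -1  24 ]
R3 <- R3 - (2)*R1:  [   0   12  -17   -9   14 ]
R4 <- R4 - (-4)*R1:  [   0    0    0    3  -19 ]
R3 <- R3 - (4)*R2:  [   0    0   -5   -5  -82 ]
Row echelon form:
[ 4  3  -2  -1  |   -6 ]
[ 0  3  -3  -1  |   24 ]
[ 0  0  -5  -5  |  -82 ]
[ 0  0   0   3  |  -19 ]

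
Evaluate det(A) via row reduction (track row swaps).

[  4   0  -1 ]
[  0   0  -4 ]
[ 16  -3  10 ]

Forward elimination:
R3 <- R3 - (4)*R1:  [  0  -3  14 ]
R2 <-> R3   (pivot in column 2 was zero)
[ 4   0  -1 ]
[ 0  -3  14 ]
[ 0   0  -4 ]
Upper-triangular form:
[ 4   0  -1 ]
[ 0  -3  14 ]
[ 0   0  -4 ]
det(A) = (-1)^1 * (4) * (-3) * (-4) = -48  (1 row swap -> sign -1)

det(A) = -48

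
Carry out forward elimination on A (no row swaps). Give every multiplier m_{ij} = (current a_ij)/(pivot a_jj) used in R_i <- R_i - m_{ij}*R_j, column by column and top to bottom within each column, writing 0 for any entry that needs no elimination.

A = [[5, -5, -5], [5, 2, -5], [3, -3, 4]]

Forward elimination:
R2 <- R2 - (1)*R1:  [ 0  7  0 ]
R3 <- R3 - (3/5)*R1:  [ 0  0  7 ]
R3: entry in column 2 is already 0 -> m_{32} = 0 (no row operation needed)
Multipliers (in order of application): m_{21} = 1, m_{31} = 3/5, m_{32} = 0

multipliers: 1, 3/5, 0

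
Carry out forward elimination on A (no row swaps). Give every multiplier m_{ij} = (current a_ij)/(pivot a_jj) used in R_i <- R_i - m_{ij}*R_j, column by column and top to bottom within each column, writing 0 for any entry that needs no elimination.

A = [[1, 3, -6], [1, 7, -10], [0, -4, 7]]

multipliers: 1, 0, -1

Forward elimination:
R2 <- R2 - (1)*R1:  [  0   4  -4 ]
R3: entry in column 1 is already 0 -> m_{31} = 0 (no row operation needed)
R3 <- R3 - (-1)*R2:  [ 0  0  3 ]
Multipliers (in order of application): m_{21} = 1, m_{31} = 0, m_{32} = -1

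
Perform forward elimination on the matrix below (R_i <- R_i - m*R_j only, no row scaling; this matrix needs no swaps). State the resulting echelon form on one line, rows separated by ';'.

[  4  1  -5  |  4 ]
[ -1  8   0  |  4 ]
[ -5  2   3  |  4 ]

Forward elimination:
R2 <- R2 - (-1/4)*R1:  [    0  33/4  -5/4     5 ]
R3 <- R3 - (-5/4)*R1:  [     0   13/4  -13/4      9 ]
R3 <- R3 - (13/33)*R2:  [      0       0  -91/33  232/33 ]
Row echelon form:
[ 4     1      -5  |       4 ]
[ 0  33/4    -5/4  |       5 ]
[ 0     0  -91/33  |  232/33 ]

REF = [4 1 -5 4; 0 33/4 -5/4 5; 0 0 -91/33 232/33]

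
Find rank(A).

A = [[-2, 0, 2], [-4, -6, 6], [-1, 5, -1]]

rank(A) = 3

Row reduction:
R2 <- R2 - (2)*R1:  [  0  -6   2 ]
R3 <- R3 - (1/2)*R1:  [  0   5  -2 ]
R3 <- R3 - (-5/6)*R2:  [    0     0  -1/3 ]
Row echelon form:
[ -2   0     2 ]
[  0  -6     2 ]
[  0   0  -1/3 ]
Nonzero rows / pivot columns: 3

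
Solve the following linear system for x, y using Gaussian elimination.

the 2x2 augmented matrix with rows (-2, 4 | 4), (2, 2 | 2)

(0, 1)

Forward elimination on [A|b]:
R2 <- R2 - (-1)*R1:  [ 0  6  6 ]
Row echelon form:
[ -2  4  |  4 ]
[  0  6  |  6 ]
Back-substitution:
y = (6) / 6 = 1
x = (4 - (4)*(1)) / -2 = 0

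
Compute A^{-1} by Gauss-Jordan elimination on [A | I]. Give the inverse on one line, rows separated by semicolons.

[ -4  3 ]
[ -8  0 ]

inverse = [0 -1/8; 1/3 -1/6]

Gauss-Jordan on [A | I]:
R1 <- (1/-4)*R1:  [    1  -3/4  |  -1/4     0 ]
R2 <- R2 - (-8)*R1:  [  0  -6  |  -2   1 ]
R2 <- (1/-6)*R2:  [    0     1  |   1/3  -1/6 ]
R1 <- R1 - (-3/4)*R2:  [    1     0  |     0  -1/8 ]
Right block of [I | A^{-1}] is the inverse:
[   0  -1/8 ]
[ 1/3  -1/6 ]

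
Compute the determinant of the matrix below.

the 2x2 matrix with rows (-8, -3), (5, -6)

Forward elimination:
R2 <- R2 - (-5/8)*R1:  [     0  -63/8 ]
Upper-triangular form:
[ -8     -3 ]
[  0  -63/8 ]
det(A) = (-1)^0 * (-8) * (-63/8) = 63  (0 row swaps -> sign +1)

det(A) = 63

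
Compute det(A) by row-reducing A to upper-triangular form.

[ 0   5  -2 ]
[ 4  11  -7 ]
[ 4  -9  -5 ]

Forward elimination:
R1 <-> R2   (pivot in column 1 was zero)
[ 4  11  -7 ]
[ 0   5  -2 ]
[ 4  -9  -5 ]
R3 <- R3 - (1)*R1:  [   0  -20    2 ]
R3 <- R3 - (-4)*R2:  [  0   0  -6 ]
Upper-triangular form:
[ 4  11  -7 ]
[ 0   5  -2 ]
[ 0   0  -6 ]
det(A) = (-1)^1 * (4) * (5) * (-6) = 120  (1 row swap -> sign -1)

det(A) = 120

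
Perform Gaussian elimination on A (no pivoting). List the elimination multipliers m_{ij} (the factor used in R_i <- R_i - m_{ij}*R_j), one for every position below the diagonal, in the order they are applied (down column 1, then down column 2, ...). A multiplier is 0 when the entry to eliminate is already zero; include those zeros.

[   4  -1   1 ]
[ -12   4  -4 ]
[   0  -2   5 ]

Forward elimination:
R2 <- R2 - (-3)*R1:  [  0   1  -1 ]
R3: entry in column 1 is already 0 -> m_{31} = 0 (no row operation needed)
R3 <- R3 - (-2)*R2:  [ 0  0  3 ]
Multipliers (in order of application): m_{21} = -3, m_{31} = 0, m_{32} = -2

multipliers: -3, 0, -2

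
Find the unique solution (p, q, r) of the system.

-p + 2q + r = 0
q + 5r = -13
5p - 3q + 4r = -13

(1, 2, -3)

Forward elimination on [A|b]:
R3 <- R3 - (-5)*R1:  [   0    7    9  -13 ]
R3 <- R3 - (7)*R2:  [   0    0  -26   78 ]
Row echelon form:
[ -1  2    1  |    0 ]
[  0  1    5  |  -13 ]
[  0  0  -26  |   78 ]
Back-substitution:
r = (78) / -26 = -3
q = (-13 - (5)*(-3)) / 1 = 2
p = (0 - (2)*(2) - (1)*(-3)) / -1 = 1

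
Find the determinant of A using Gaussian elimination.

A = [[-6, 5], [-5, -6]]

det(A) = 61

Forward elimination:
R2 <- R2 - (5/6)*R1:  [     0  -61/6 ]
Upper-triangular form:
[ -6      5 ]
[  0  -61/6 ]
det(A) = (-1)^0 * (-6) * (-61/6) = 61  (0 row swaps -> sign +1)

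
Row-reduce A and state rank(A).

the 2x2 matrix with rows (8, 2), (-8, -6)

rank(A) = 2

Row reduction:
R2 <- R2 - (-1)*R1:  [  0  -4 ]
Row echelon form:
[ 8   2 ]
[ 0  -4 ]
Nonzero rows / pivot columns: 2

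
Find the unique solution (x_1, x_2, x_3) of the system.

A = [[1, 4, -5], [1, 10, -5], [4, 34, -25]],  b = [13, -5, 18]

Forward elimination on [A|b]:
R2 <- R2 - (1)*R1:  [   0    6    0  -18 ]
R3 <- R3 - (4)*R1:  [   0   18   -5  -34 ]
R3 <- R3 - (3)*R2:  [  0   0  -5  20 ]
Row echelon form:
[ 1  4  -5  |   13 ]
[ 0  6   0  |  -18 ]
[ 0  0  -5  |   20 ]
Back-substitution:
x_3 = (20) / -5 = -4
x_2 = (-18) / 6 = -3
x_1 = (13 - (4)*(-3) - (-5)*(-4)) / 1 = 5

(5, -3, -4)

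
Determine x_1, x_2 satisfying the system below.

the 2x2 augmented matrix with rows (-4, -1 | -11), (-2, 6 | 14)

Forward elimination on [A|b]:
R2 <- R2 - (1/2)*R1:  [    0  13/2  39/2 ]
Row echelon form:
[ -4    -1  |   -11 ]
[  0  13/2  |  39/2 ]
Back-substitution:
x_2 = (39/2) / (13/2) = 3
x_1 = (-11 - (-1)*(3)) / -4 = 2

(2, 3)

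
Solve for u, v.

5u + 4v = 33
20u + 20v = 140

Forward elimination on [A|b]:
R2 <- R2 - (4)*R1:  [ 0  4  8 ]
Row echelon form:
[ 5  4  |  33 ]
[ 0  4  |   8 ]
Back-substitution:
v = (8) / 4 = 2
u = (33 - (4)*(2)) / 5 = 5

(5, 2)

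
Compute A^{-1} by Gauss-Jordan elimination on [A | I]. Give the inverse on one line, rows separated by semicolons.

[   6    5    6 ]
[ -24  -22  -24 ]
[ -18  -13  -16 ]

inverse = [-5/3 -1/12 -1/2; -2 -1/2 0; 7/2 1/2 1/2]

Gauss-Jordan on [A | I]:
R1 <- (1/6)*R1:  [   1  5/6    1  |  1/6    0    0 ]
R2 <- R2 - (-24)*R1:  [  0  -2   0  |   4   1   0 ]
R3 <- R3 - (-18)*R1:  [ 0  2  2  |  3  0  1 ]
R2 <- (1/-2)*R2:  [    0     1     0  |    -2  -1/2     0 ]
R1 <- R1 - (5/6)*R2:  [    1     0     1  |  11/6  5/12     0 ]
R3 <- R3 - (2)*R2:  [ 0  0  2  |  7  1  1 ]
R3 <- (1/2)*R3:  [   0    0    1  |  7/2  1/2  1/2 ]
R1 <- R1 - (1)*R3:  [     1      0      0  |   -5/3  -1/12   -1/2 ]
Right block of [I | A^{-1}] is the inverse:
[ -5/3  -1/12  -1/2 ]
[   -2   -1/2     0 ]
[  7/2    1/2   1/2 ]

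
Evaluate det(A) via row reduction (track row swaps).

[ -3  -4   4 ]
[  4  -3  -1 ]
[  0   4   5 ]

det(A) = 177

Forward elimination:
R2 <- R2 - (-4/3)*R1:  [     0  -25/3   13/3 ]
R3 <- R3 - (-12/25)*R2:  [      0       0  177/25 ]
Upper-triangular form:
[ -3     -4       4 ]
[  0  -25/3    13/3 ]
[  0      0  177/25 ]
det(A) = (-1)^0 * (-3) * (-25/3) * (177/25) = 177  (0 row swaps -> sign +1)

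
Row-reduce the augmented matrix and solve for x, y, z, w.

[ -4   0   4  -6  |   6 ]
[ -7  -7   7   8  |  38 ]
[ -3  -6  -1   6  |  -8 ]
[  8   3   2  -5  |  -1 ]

Forward elimination on [A|b]:
R2 <- R2 - (7/4)*R1:  [    0    -7     0  37/2  55/2 ]
R3 <- R3 - (3/4)*R1:  [     0     -6     -4   21/2  -25/2 ]
R4 <- R4 - (-2)*R1:  [   0    3   10  -17   11 ]
R3 <- R3 - (6/7)*R2:  [       0        0       -4   -75/14  -505/14 ]
R4 <- R4 - (-3/7)*R2:  [       0        0       10  -127/14   319/14 ]
R4 <- R4 - (-5/2)*R3:  [        0         0         0   -629/28  -1887/28 ]
Row echelon form:
[ -4   0   4       -6  |         6 ]
[  0  -7   0     37/2  |      55/2 ]
[  0   0  -4   -75/14  |   -505/14 ]
[  0   0   0  -629/28  |  -1887/28 ]
Back-substitution:
w = (-1887/28) / (-629/28) = 3
z = (-505/14 - (-75/14)*(3)) / -4 = 5
y = (55/2 - (37/2)*(3)) / -7 = 4
x = (6 - (4)*(5) - (-6)*(3)) / -4 = -1

(-1, 4, 5, 3)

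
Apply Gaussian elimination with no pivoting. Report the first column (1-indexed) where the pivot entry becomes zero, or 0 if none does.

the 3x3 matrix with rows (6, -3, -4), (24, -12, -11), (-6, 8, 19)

Naive forward elimination:
R2 <- R2 - (4)*R1:  [ 0  0  5 ]
R3 <- R3 - (-1)*R1:  [  0   5  15 ]
Matrix at this point:
[ 6  -3  -4 ]
[ 0   0   5 ]
[ 0   5  15 ]
Pivot entry (2,2) is zero but row 3 has 5 in column 2 -> naive elimination stops; a row interchange (e.g. R2 <-> R3) would be required here.

first zero-pivot column = 2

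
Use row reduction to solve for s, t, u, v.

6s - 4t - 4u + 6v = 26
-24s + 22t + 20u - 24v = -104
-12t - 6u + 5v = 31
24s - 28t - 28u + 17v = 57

Forward elimination on [A|b]:
R2 <- R2 - (-4)*R1:  [ 0  6  4  0  0 ]
R4 <- R4 - (4)*R1:  [   0  -12  -12   -7  -47 ]
R3 <- R3 - (-2)*R2:  [  0   0   2   5  31 ]
R4 <- R4 - (-2)*R2:  [   0    0   -4   -7  -47 ]
R4 <- R4 - (-2)*R3:  [  0   0   0   3  15 ]
Row echelon form:
[ 6  -4  -4  6  |  26 ]
[ 0   6   4  0  |   0 ]
[ 0   0   2  5  |  31 ]
[ 0   0   0  3  |  15 ]
Back-substitution:
v = (15) / 3 = 5
u = (31 - (5)*(5)) / 2 = 3
t = (0 - (4)*(3)) / 6 = -2
s = (26 - (-4)*(-2) - (-4)*(3) - (6)*(5)) / 6 = 0

(0, -2, 3, 5)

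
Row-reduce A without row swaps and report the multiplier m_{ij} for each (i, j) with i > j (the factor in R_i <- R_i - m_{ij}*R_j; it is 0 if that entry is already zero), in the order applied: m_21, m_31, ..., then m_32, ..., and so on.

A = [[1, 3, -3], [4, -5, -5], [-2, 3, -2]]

multipliers: 4, -2, -9/17

Forward elimination:
R2 <- R2 - (4)*R1:  [   0  -17    7 ]
R3 <- R3 - (-2)*R1:  [  0   9  -8 ]
R3 <- R3 - (-9/17)*R2:  [      0       0  -73/17 ]
Multipliers (in order of application): m_{21} = 4, m_{31} = -2, m_{32} = -9/17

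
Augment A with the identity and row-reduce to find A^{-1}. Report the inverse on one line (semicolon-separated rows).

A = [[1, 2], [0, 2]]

Gauss-Jordan on [A | I]:
R2 <- (1/2)*R2:  [   0    1  |    0  1/2 ]
R1 <- R1 - (2)*R2:  [  1   0  |   1  -1 ]
Right block of [I | A^{-1}] is the inverse:
[ 1   -1 ]
[ 0  1/2 ]

inverse = [1 -1; 0 1/2]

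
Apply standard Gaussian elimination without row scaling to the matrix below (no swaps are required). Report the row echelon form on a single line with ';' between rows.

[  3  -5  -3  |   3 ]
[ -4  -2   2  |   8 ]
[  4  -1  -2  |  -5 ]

Forward elimination:
R2 <- R2 - (-4/3)*R1:  [     0  -26/3     -2     12 ]
R3 <- R3 - (4/3)*R1:  [    0  17/3     2    -9 ]
R3 <- R3 - (-17/26)*R2:  [      0       0    9/13  -15/13 ]
Row echelon form:
[ 3     -5    -3  |       3 ]
[ 0  -26/3    -2  |      12 ]
[ 0      0  9/13  |  -15/13 ]

REF = [3 -5 -3 3; 0 -26/3 -2 12; 0 0 9/13 -15/13]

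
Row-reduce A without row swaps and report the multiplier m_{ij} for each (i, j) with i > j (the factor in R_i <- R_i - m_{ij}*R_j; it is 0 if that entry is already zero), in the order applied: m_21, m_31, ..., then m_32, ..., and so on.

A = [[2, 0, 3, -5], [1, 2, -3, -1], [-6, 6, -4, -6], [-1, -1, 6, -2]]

Forward elimination:
R2 <- R2 - (1/2)*R1:  [    0     2  -9/2   3/2 ]
R3 <- R3 - (-3)*R1:  [   0    6    5  -21 ]
R4 <- R4 - (-1/2)*R1:  [    0    -1  15/2  -9/2 ]
R3 <- R3 - (3)*R2:  [     0      0   37/2  -51/2 ]
R4 <- R4 - (-1/2)*R2:  [     0      0   21/4  -15/4 ]
R4 <- R4 - (21/74)*R3:  [      0       0       0  129/37 ]
Multipliers (in order of application): m_{21} = 1/2, m_{31} = -3, m_{41} = -1/2, m_{32} = 3, m_{42} = -1/2, m_{43} = 21/74

multipliers: 1/2, -3, -1/2, 3, -1/2, 21/74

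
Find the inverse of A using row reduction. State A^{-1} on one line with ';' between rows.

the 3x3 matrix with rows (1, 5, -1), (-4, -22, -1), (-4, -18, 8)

Gauss-Jordan on [A | I]:
R2 <- R2 - (-4)*R1:  [  0  -2  -5  |   4   1   0 ]
R3 <- R3 - (-4)*R1:  [ 0  2  4  |  4  0  1 ]
R2 <- (1/-2)*R2:  [    0     1   5/2  |    -2  -1/2     0 ]
R1 <- R1 - (5)*R2:  [     1      0  -27/2  |     11    5/2      0 ]
R3 <- R3 - (2)*R2:  [  0   0  -1  |   8   1   1 ]
R3 <- (1/-1)*R3:  [  0   0   1  |  -8  -1  -1 ]
R1 <- R1 - (-27/2)*R3:  [     1      0      0  |    -97    -11  -27/2 ]
R2 <- R2 - (5/2)*R3:  [   0    1    0  |   18    2  5/2 ]
Right block of [I | A^{-1}] is the inverse:
[ -97  -11  -27/2 ]
[  18    2    5/2 ]
[  -8   -1     -1 ]

inverse = [-97 -11 -27/2; 18 2 5/2; -8 -1 -1]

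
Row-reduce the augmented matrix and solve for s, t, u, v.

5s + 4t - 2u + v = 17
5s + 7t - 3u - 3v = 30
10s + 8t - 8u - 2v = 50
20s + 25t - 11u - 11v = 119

(5, -1, 0, -4)

Forward elimination on [A|b]:
R2 <- R2 - (1)*R1:  [  0   3  -1  -4  13 ]
R3 <- R3 - (2)*R1:  [  0   0  -4  -4  16 ]
R4 <- R4 - (4)*R1:  [   0    9   -3  -15   51 ]
R4 <- R4 - (3)*R2:  [  0   0   0  -3  12 ]
Row echelon form:
[ 5  4  -2   1  |  17 ]
[ 0  3  -1  -4  |  13 ]
[ 0  0  -4  -4  |  16 ]
[ 0  0   0  -3  |  12 ]
Back-substitution:
v = (12) / -3 = -4
u = (16 - (-4)*(-4)) / -4 = 0
t = (13 - (-1)*(0) - (-4)*(-4)) / 3 = -1
s = (17 - (4)*(-1) - (-2)*(0) - (1)*(-4)) / 5 = 5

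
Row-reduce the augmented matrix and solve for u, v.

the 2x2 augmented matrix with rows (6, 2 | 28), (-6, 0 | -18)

Forward elimination on [A|b]:
R2 <- R2 - (-1)*R1:  [  0   2  10 ]
Row echelon form:
[ 6  2  |  28 ]
[ 0  2  |  10 ]
Back-substitution:
v = (10) / 2 = 5
u = (28 - (2)*(5)) / 6 = 3

(3, 5)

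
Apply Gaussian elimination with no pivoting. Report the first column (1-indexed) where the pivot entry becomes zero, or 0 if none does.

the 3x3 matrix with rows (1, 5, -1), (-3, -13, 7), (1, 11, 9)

first zero-pivot column = 0

Naive forward elimination:
R2 <- R2 - (-3)*R1:  [ 0  2  4 ]
R3 <- R3 - (1)*R1:  [  0   6  10 ]
R3 <- R3 - (3)*R2:  [  0   0  -2 ]
All pivots nonzero; naive elimination completes without hitting a zero pivot.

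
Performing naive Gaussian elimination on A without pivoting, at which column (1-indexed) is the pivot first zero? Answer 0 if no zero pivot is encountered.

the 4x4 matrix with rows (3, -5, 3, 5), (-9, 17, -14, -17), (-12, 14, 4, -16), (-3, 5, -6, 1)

first zero-pivot column = 4

Naive forward elimination:
R2 <- R2 - (-3)*R1:  [  0   2  -5  -2 ]
R3 <- R3 - (-4)*R1:  [  0  -6  16   4 ]
R4 <- R4 - (-1)*R1:  [  0   0  -3   6 ]
R3 <- R3 - (-3)*R2:  [  0   0   1  -2 ]
R4 <- R4 - (-3)*R3:  [ 0  0  0  0 ]
Matrix at this point:
[ 3  -5   3   5 ]
[ 0   2  -5  -2 ]
[ 0   0   1  -2 ]
[ 0   0   0   0 ]
Pivot entry (4,4) in the last row is zero and there are no rows below to swap with -> zero pivot in column 4 (A is singular).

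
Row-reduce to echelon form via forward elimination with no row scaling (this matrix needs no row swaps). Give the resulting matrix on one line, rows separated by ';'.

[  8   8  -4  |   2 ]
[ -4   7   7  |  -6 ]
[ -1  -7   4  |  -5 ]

REF = [8 8 -4 2; 0 11 5 -5; 0 0 137/22 -329/44]

Forward elimination:
R2 <- R2 - (-1/2)*R1:  [  0  11   5  -5 ]
R3 <- R3 - (-1/8)*R1:  [     0     -6    7/2  -19/4 ]
R3 <- R3 - (-6/11)*R2:  [       0        0   137/22  -329/44 ]
Row echelon form:
[ 8   8      -4  |        2 ]
[ 0  11       5  |       -5 ]
[ 0   0  137/22  |  -329/44 ]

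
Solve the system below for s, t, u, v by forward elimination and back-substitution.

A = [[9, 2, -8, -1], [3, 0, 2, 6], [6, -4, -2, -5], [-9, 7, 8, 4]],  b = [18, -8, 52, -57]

(4, -3, 2, -4)

Forward elimination on [A|b]:
R2 <- R2 - (1/3)*R1:  [    0  -2/3  14/3  19/3   -14 ]
R3 <- R3 - (2/3)*R1:  [     0  -16/3   10/3  -13/3     40 ]
R4 <- R4 - (-1)*R1:  [   0    9    0    3  -39 ]
R3 <- R3 - (8)*R2:  [   0    0  -34  -55  152 ]
R4 <- R4 - (-27/2)*R2:  [     0      0     63  177/2   -228 ]
R4 <- R4 - (-63/34)*R3:  [       0        0        0  -228/17   912/17 ]
Row echelon form:
[ 9     2    -8       -1  |      18 ]
[ 0  -2/3  14/3     19/3  |     -14 ]
[ 0     0   -34      -55  |     152 ]
[ 0     0     0  -228/17  |  912/17 ]
Back-substitution:
v = (912/17) / (-228/17) = -4
u = (152 - (-55)*(-4)) / -34 = 2
t = (-14 - (14/3)*(2) - (19/3)*(-4)) / (-2/3) = -3
s = (18 - (2)*(-3) - (-8)*(2) - (-1)*(-4)) / 9 = 4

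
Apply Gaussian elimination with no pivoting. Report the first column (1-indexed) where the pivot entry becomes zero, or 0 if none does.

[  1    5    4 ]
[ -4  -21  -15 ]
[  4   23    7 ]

Naive forward elimination:
R2 <- R2 - (-4)*R1:  [  0  -1   1 ]
R3 <- R3 - (4)*R1:  [  0   3  -9 ]
R3 <- R3 - (-3)*R2:  [  0   0  -6 ]
All pivots nonzero; naive elimination completes without hitting a zero pivot.

first zero-pivot column = 0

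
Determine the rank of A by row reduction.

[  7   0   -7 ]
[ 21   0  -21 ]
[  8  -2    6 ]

rank(A) = 2

Row reduction:
R2 <- R2 - (3)*R1:  [ 0  0  0 ]
R3 <- R3 - (8/7)*R1:  [  0  -2  14 ]
R2 <-> R3   (pivot in column 2 was zero)
[ 7   0  -7 ]
[ 0  -2  14 ]
[ 0   0   0 ]
Row echelon form:
[ 7   0  -7 ]
[ 0  -2  14 ]
[ 0   0   0 ]
Nonzero rows / pivot columns: 2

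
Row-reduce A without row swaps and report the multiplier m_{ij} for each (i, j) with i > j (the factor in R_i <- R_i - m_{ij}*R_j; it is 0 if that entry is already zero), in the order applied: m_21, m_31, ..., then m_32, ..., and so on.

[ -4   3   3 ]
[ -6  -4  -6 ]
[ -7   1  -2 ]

multipliers: 3/2, 7/4, 1/2

Forward elimination:
R2 <- R2 - (3/2)*R1:  [     0  -17/2  -21/2 ]
R3 <- R3 - (7/4)*R1:  [     0  -17/4  -29/4 ]
R3 <- R3 - (1/2)*R2:  [  0   0  -2 ]
Multipliers (in order of application): m_{21} = 3/2, m_{31} = 7/4, m_{32} = 1/2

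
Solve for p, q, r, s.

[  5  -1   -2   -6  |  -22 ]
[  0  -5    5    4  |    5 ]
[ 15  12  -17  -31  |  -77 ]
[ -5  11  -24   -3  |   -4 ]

Forward elimination on [A|b]:
R3 <- R3 - (3)*R1:  [   0   15  -11  -13  -11 ]
R4 <- R4 - (-1)*R1:  [   0   10  -26   -9  -26 ]
R3 <- R3 - (-3)*R2:  [  0   0   4  -1   4 ]
R4 <- R4 - (-2)*R2:  [   0    0  -16   -1  -16 ]
R4 <- R4 - (-4)*R3:  [  0   0   0  -5   0 ]
Row echelon form:
[ 5  -1  -2  -6  |  -22 ]
[ 0  -5   5   4  |    5 ]
[ 0   0   4  -1  |    4 ]
[ 0   0   0  -5  |    0 ]
Back-substitution:
s = (0) / -5 = 0
r = (4 - (-1)*(0)) / 4 = 1
q = (5 - (5)*(1) - (4)*(0)) / -5 = 0
p = (-22 - (-1)*(0) - (-2)*(1) - (-6)*(0)) / 5 = -4

(-4, 0, 1, 0)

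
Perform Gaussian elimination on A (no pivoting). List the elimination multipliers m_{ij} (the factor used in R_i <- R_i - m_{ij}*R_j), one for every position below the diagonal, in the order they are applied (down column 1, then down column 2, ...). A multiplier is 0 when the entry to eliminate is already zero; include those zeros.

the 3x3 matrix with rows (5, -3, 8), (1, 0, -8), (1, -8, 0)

Forward elimination:
R2 <- R2 - (1/5)*R1:  [     0    3/5  -48/5 ]
R3 <- R3 - (1/5)*R1:  [     0  -37/5   -8/5 ]
R3 <- R3 - (-37/3)*R2:  [    0     0  -120 ]
Multipliers (in order of application): m_{21} = 1/5, m_{31} = 1/5, m_{32} = -37/3

multipliers: 1/5, 1/5, -37/3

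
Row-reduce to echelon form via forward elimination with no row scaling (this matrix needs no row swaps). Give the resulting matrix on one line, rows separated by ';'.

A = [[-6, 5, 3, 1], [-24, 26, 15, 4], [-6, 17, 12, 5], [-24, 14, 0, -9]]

REF = [-6 5 3 1; 0 6 3 0; 0 0 3 4; 0 0 0 -1]

Forward elimination:
R2 <- R2 - (4)*R1:  [ 0  6  3  0 ]
R3 <- R3 - (1)*R1:  [  0  12   9   4 ]
R4 <- R4 - (4)*R1:  [   0   -6  -12  -13 ]
R3 <- R3 - (2)*R2:  [ 0  0  3  4 ]
R4 <- R4 - (-1)*R2:  [   0    0   -9  -13 ]
R4 <- R4 - (-3)*R3:  [  0   0   0  -1 ]
Row echelon form:
[ -6  5  3   1 ]
[  0  6  3   0 ]
[  0  0  3   4 ]
[  0  0  0  -1 ]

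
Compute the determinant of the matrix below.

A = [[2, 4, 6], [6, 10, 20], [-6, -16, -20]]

Forward elimination:
R2 <- R2 - (3)*R1:  [  0  -2   2 ]
R3 <- R3 - (-3)*R1:  [  0  -4  -2 ]
R3 <- R3 - (2)*R2:  [  0   0  -6 ]
Upper-triangular form:
[ 2   4   6 ]
[ 0  -2   2 ]
[ 0   0  -6 ]
det(A) = (-1)^0 * (2) * (-2) * (-6) = 24  (0 row swaps -> sign +1)

det(A) = 24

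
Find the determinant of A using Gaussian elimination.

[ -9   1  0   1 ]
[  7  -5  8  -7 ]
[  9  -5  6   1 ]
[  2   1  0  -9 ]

det(A) = -60

Forward elimination:
R2 <- R2 - (-7/9)*R1:  [     0  -38/9      8  -56/9 ]
R3 <- R3 - (-1)*R1:  [  0  -4   6   2 ]
R4 <- R4 - (-2/9)*R1:  [     0   11/9      0  -79/9 ]
R3 <- R3 - (18/19)*R2:  [      0       0  -30/19  150/19 ]
R4 <- R4 - (-11/38)*R2:  [       0        0    44/19  -201/19 ]
R4 <- R4 - (-22/15)*R3:  [ 0  0  0  1 ]
Upper-triangular form:
[ -9      1       0       1 ]
[  0  -38/9       8   -56/9 ]
[  0      0  -30/19  150/19 ]
[  0      0       0       1 ]
det(A) = (-1)^0 * (-9) * (-38/9) * (-30/19) * (1) = -60  (0 row swaps -> sign +1)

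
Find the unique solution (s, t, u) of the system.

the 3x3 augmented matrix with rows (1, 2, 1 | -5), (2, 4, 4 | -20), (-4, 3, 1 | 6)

(-2, 1, -5)

Forward elimination on [A|b]:
R2 <- R2 - (2)*R1:  [   0    0    2  -10 ]
R3 <- R3 - (-4)*R1:  [   0   11    5  -14 ]
R2 <-> R3   (pivot in column 2 was zero)
[ 1   2  1   -5 ]
[ 0  11  5  -14 ]
[ 0   0  2  -10 ]
Row echelon form:
[ 1   2  1  |   -5 ]
[ 0  11  5  |  -14 ]
[ 0   0  2  |  -10 ]
Back-substitution:
u = (-10) / 2 = -5
t = (-14 - (5)*(-5)) / 11 = 1
s = (-5 - (2)*(1) - (1)*(-5)) / 1 = -2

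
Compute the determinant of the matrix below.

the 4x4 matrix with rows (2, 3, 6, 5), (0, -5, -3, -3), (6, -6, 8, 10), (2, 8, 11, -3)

Forward elimination:
R3 <- R3 - (3)*R1:  [   0  -15  -10   -5 ]
R4 <- R4 - (1)*R1:  [  0   5   5  -8 ]
R3 <- R3 - (3)*R2:  [  0   0  -1   4 ]
R4 <- R4 - (-1)*R2:  [   0    0    2  -11 ]
R4 <- R4 - (-2)*R3:  [  0   0   0  -3 ]
Upper-triangular form:
[ 2   3   6   5 ]
[ 0  -5  -3  -3 ]
[ 0   0  -1   4 ]
[ 0   0   0  -3 ]
det(A) = (-1)^0 * (2) * (-5) * (-1) * (-3) = -30  (0 row swaps -> sign +1)

det(A) = -30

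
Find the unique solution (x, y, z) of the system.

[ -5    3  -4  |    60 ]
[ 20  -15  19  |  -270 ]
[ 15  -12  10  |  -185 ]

(-5, 5, -5)

Forward elimination on [A|b]:
R2 <- R2 - (-4)*R1:  [   0   -3    3  -30 ]
R3 <- R3 - (-3)*R1:  [  0  -3  -2  -5 ]
R3 <- R3 - (1)*R2:  [  0   0  -5  25 ]
Row echelon form:
[ -5   3  -4  |   60 ]
[  0  -3   3  |  -30 ]
[  0   0  -5  |   25 ]
Back-substitution:
z = (25) / -5 = -5
y = (-30 - (3)*(-5)) / -3 = 5
x = (60 - (3)*(5) - (-4)*(-5)) / -5 = -5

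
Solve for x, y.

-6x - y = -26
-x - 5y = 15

Forward elimination on [A|b]:
R2 <- R2 - (1/6)*R1:  [     0  -29/6   58/3 ]
Row echelon form:
[ -6     -1  |   -26 ]
[  0  -29/6  |  58/3 ]
Back-substitution:
y = (58/3) / (-29/6) = -4
x = (-26 - (-1)*(-4)) / -6 = 5

(5, -4)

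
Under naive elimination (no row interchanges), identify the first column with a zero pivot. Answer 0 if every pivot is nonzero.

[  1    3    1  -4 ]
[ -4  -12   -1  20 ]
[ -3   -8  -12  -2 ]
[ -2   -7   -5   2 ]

first zero-pivot column = 2

Naive forward elimination:
R2 <- R2 - (-4)*R1:  [ 0  0  3  4 ]
R3 <- R3 - (-3)*R1:  [   0    1   -9  -14 ]
R4 <- R4 - (-2)*R1:  [  0  -1  -3  -6 ]
Matrix at this point:
[ 1   3   1   -4 ]
[ 0   0   3    4 ]
[ 0   1  -9  -14 ]
[ 0  -1  -3   -6 ]
Pivot entry (2,2) is zero but row 3 has 1 in column 2 -> naive elimination stops; a row interchange (e.g. R2 <-> R3) would be required here.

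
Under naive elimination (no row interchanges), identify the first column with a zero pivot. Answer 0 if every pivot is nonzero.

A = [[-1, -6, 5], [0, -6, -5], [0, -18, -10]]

first zero-pivot column = 0

Naive forward elimination:
R3 <- R3 - (3)*R2:  [ 0  0  5 ]
All pivots nonzero; naive elimination completes without hitting a zero pivot.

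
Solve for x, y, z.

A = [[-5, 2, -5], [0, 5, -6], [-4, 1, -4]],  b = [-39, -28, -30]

(4, -2, 3)

Forward elimination on [A|b]:
R3 <- R3 - (4/5)*R1:  [    0  -3/5     0   6/5 ]
R3 <- R3 - (-3/25)*R2:  [      0       0  -18/25  -54/25 ]
Row echelon form:
[ -5  2      -5  |     -39 ]
[  0  5      -6  |     -28 ]
[  0  0  -18/25  |  -54/25 ]
Back-substitution:
z = (-54/25) / (-18/25) = 3
y = (-28 - (-6)*(3)) / 5 = -2
x = (-39 - (2)*(-2) - (-5)*(3)) / -5 = 4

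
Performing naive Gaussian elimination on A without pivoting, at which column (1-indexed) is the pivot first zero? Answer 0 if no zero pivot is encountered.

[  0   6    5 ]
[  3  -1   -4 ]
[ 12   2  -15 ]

first zero-pivot column = 1

Naive forward elimination:
Pivot entry (1,1) is zero but row 2 has 3 in column 1 -> naive elimination stops; a row interchange (e.g. R1 <-> R2) would be required here.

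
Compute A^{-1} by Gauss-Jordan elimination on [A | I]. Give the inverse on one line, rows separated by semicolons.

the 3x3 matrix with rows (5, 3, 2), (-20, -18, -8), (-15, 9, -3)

inverse = [-7/5 -3/10 -2/15; -2/3 -1/6 0; 5 1 1/3]

Gauss-Jordan on [A | I]:
R1 <- (1/5)*R1:  [   1  3/5  2/5  |  1/5    0    0 ]
R2 <- R2 - (-20)*R1:  [  0  -6   0  |   4   1   0 ]
R3 <- R3 - (-15)*R1:  [  0  18   3  |   3   0   1 ]
R2 <- (1/-6)*R2:  [    0     1     0  |  -2/3  -1/6     0 ]
R1 <- R1 - (3/5)*R2:  [    1     0   2/5  |   3/5  1/10     0 ]
R3 <- R3 - (18)*R2:  [  0   0   3  |  15   3   1 ]
R3 <- (1/3)*R3:  [   0    0    1  |    5    1  1/3 ]
R1 <- R1 - (2/5)*R3:  [     1      0      0  |   -7/5  -3/10  -2/15 ]
Right block of [I | A^{-1}] is the inverse:
[ -7/5  -3/10  -2/15 ]
[ -2/3   -1/6      0 ]
[    5      1    1/3 ]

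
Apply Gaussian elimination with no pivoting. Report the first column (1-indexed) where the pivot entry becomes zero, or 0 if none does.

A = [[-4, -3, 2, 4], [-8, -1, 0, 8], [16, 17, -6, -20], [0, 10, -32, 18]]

first zero-pivot column = 0

Naive forward elimination:
R2 <- R2 - (2)*R1:  [  0   5  -4   0 ]
R3 <- R3 - (-4)*R1:  [  0   5   2  -4 ]
R3 <- R3 - (1)*R2:  [  0   0   6  -4 ]
R4 <- R4 - (2)*R2:  [   0    0  -24   18 ]
R4 <- R4 - (-4)*R3:  [ 0  0  0  2 ]
All pivots nonzero; naive elimination completes without hitting a zero pivot.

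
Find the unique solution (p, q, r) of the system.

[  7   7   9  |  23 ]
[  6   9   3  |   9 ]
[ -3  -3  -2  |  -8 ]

(4, -2, 1)

Forward elimination on [A|b]:
R2 <- R2 - (6/7)*R1:  [     0      3  -33/7  -75/7 ]
R3 <- R3 - (-3/7)*R1:  [    0     0  13/7  13/7 ]
Row echelon form:
[ 7  7      9  |     23 ]
[ 0  3  -33/7  |  -75/7 ]
[ 0  0   13/7  |   13/7 ]
Back-substitution:
r = (13/7) / (13/7) = 1
q = (-75/7 - (-33/7)*(1)) / 3 = -2
p = (23 - (7)*(-2) - (9)*(1)) / 7 = 4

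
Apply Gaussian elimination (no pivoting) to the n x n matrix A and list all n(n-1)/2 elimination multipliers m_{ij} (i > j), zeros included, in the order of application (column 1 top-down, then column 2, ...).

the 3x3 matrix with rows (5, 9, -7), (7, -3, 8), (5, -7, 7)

multipliers: 7/5, 1, 40/39

Forward elimination:
R2 <- R2 - (7/5)*R1:  [     0  -78/5   89/5 ]
R3 <- R3 - (1)*R1:  [   0  -16   14 ]
R3 <- R3 - (40/39)*R2:  [       0        0  -166/39 ]
Multipliers (in order of application): m_{21} = 7/5, m_{31} = 1, m_{32} = 40/39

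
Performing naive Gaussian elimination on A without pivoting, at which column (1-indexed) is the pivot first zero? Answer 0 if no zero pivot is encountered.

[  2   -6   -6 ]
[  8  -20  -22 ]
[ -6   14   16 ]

first zero-pivot column = 3

Naive forward elimination:
R2 <- R2 - (4)*R1:  [ 0  4  2 ]
R3 <- R3 - (-3)*R1:  [  0  -4  -2 ]
R3 <- R3 - (-1)*R2:  [ 0  0  0 ]
Matrix at this point:
[ 2  -6  -6 ]
[ 0   4   2 ]
[ 0   0   0 ]
Pivot entry (3,3) in the last row is zero and there are no rows below to swap with -> zero pivot in column 3 (A is singular).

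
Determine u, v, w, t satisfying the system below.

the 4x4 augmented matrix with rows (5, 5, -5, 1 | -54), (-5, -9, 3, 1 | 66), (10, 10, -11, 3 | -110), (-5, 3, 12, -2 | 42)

(-4, -4, 3, 1)

Forward elimination on [A|b]:
R2 <- R2 - (-1)*R1:  [  0  -4  -2   2  12 ]
R3 <- R3 - (2)*R1:  [  0   0  -1   1  -2 ]
R4 <- R4 - (-1)*R1:  [   0    8    7   -1  -12 ]
R4 <- R4 - (-2)*R2:  [  0   0   3   3  12 ]
R4 <- R4 - (-3)*R3:  [ 0  0  0  6  6 ]
Row echelon form:
[ 5   5  -5  1  |  -54 ]
[ 0  -4  -2  2  |   12 ]
[ 0   0  -1  1  |   -2 ]
[ 0   0   0  6  |    6 ]
Back-substitution:
t = (6) / 6 = 1
w = (-2 - (1)*(1)) / -1 = 3
v = (12 - (-2)*(3) - (2)*(1)) / -4 = -4
u = (-54 - (5)*(-4) - (-5)*(3) - (1)*(1)) / 5 = -4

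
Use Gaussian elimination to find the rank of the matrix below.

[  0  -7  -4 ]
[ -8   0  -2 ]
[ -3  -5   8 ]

Row reduction:
R1 <-> R2   (pivot in column 1 was zero)
[ -8   0  -2 ]
[  0  -7  -4 ]
[ -3  -5   8 ]
R3 <- R3 - (3/8)*R1:  [    0    -5  35/4 ]
R3 <- R3 - (5/7)*R2:  [      0       0  325/28 ]
Row echelon form:
[ -8   0      -2 ]
[  0  -7      -4 ]
[  0   0  325/28 ]
Nonzero rows / pivot columns: 3

rank(A) = 3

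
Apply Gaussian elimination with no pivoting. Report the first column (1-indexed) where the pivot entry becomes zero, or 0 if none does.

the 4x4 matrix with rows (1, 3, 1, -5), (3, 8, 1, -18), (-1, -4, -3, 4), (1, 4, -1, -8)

first zero-pivot column = 3

Naive forward elimination:
R2 <- R2 - (3)*R1:  [  0  -1  -2  -3 ]
R3 <- R3 - (-1)*R1:  [  0  -1  -2  -1 ]
R4 <- R4 - (1)*R1:  [  0   1  -2  -3 ]
R3 <- R3 - (1)*R2:  [ 0  0  0  2 ]
R4 <- R4 - (-1)*R2:  [  0   0  -4  -6 ]
Matrix at this point:
[ 1   3   1  -5 ]
[ 0  -1  -2  -3 ]
[ 0   0   0   2 ]
[ 0   0  -4  -6 ]
Pivot entry (3,3) is zero but row 4 has -4 in column 3 -> naive elimination stops; a row interchange (e.g. R3 <-> R4) would be required here.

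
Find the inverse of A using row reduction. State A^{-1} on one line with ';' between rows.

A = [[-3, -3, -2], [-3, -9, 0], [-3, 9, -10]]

inverse = [-5/4 2/3 1/4; 5/12 -1/3 -1/12; 3/4 -1/2 -1/4]

Gauss-Jordan on [A | I]:
R1 <- (1/-3)*R1:  [    1     1   2/3  |  -1/3     0     0 ]
R2 <- R2 - (-3)*R1:  [  0  -6   2  |  -1   1   0 ]
R3 <- R3 - (-3)*R1:  [  0  12  -8  |  -1   0   1 ]
R2 <- (1/-6)*R2:  [    0     1  -1/3  |   1/6  -1/6     0 ]
R1 <- R1 - (1)*R2:  [    1     0     1  |  -1/2   1/6     0 ]
R3 <- R3 - (12)*R2:  [  0   0  -4  |  -3   2   1 ]
R3 <- (1/-4)*R3:  [    0     0     1  |   3/4  -1/2  -1/4 ]
R1 <- R1 - (1)*R3:  [    1     0     0  |  -5/4   2/3   1/4 ]
R2 <- R2 - (-1/3)*R3:  [     0      1      0  |   5/12   -1/3  -1/12 ]
Right block of [I | A^{-1}] is the inverse:
[ -5/4   2/3    1/4 ]
[ 5/12  -1/3  -1/12 ]
[  3/4  -1/2   -1/4 ]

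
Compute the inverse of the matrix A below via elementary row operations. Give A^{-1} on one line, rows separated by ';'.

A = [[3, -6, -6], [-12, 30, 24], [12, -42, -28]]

Gauss-Jordan on [A | I]:
R1 <- (1/3)*R1:  [   1   -2   -2  |  1/3    0    0 ]
R2 <- R2 - (-12)*R1:  [ 0  6  0  |  4  1  0 ]
R3 <- R3 - (12)*R1:  [   0  -18   -4  |   -4    0    1 ]
R2 <- (1/6)*R2:  [   0    1    0  |  2/3  1/6    0 ]
R1 <- R1 - (-2)*R2:  [   1    0   -2  |  5/3  1/3    0 ]
R3 <- R3 - (-18)*R2:  [  0   0  -4  |   8   3   1 ]
R3 <- (1/-4)*R3:  [    0     0     1  |    -2  -3/4  -1/4 ]
R1 <- R1 - (-2)*R3:  [    1     0     0  |  -7/3  -7/6  -1/2 ]
Right block of [I | A^{-1}] is the inverse:
[ -7/3  -7/6  -1/2 ]
[  2/3   1/6     0 ]
[   -2  -3/4  -1/4 ]

inverse = [-7/3 -7/6 -1/2; 2/3 1/6 0; -2 -3/4 -1/4]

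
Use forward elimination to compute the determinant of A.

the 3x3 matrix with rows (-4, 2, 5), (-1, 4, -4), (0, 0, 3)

Forward elimination:
R2 <- R2 - (1/4)*R1:  [     0    7/2  -21/4 ]
Upper-triangular form:
[ -4    2      5 ]
[  0  7/2  -21/4 ]
[  0    0      3 ]
det(A) = (-1)^0 * (-4) * (7/2) * (3) = -42  (0 row swaps -> sign +1)

det(A) = -42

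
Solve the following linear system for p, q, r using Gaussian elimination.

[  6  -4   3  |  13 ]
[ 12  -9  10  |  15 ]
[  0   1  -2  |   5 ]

Forward elimination on [A|b]:
R2 <- R2 - (2)*R1:  [   0   -1    4  -11 ]
R3 <- R3 - (-1)*R2:  [  0   0   2  -6 ]
Row echelon form:
[ 6  -4  3  |   13 ]
[ 0  -1  4  |  -11 ]
[ 0   0  2  |   -6 ]
Back-substitution:
r = (-6) / 2 = -3
q = (-11 - (4)*(-3)) / -1 = -1
p = (13 - (-4)*(-1) - (3)*(-3)) / 6 = 3

(3, -1, -3)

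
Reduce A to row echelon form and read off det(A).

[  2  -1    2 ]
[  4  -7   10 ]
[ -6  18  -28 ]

Forward elimination:
R2 <- R2 - (2)*R1:  [  0  -5   6 ]
R3 <- R3 - (-3)*R1:  [   0   15  -22 ]
R3 <- R3 - (-3)*R2:  [  0   0  -4 ]
Upper-triangular form:
[ 2  -1   2 ]
[ 0  -5   6 ]
[ 0   0  -4 ]
det(A) = (-1)^0 * (2) * (-5) * (-4) = 40  (0 row swaps -> sign +1)

det(A) = 40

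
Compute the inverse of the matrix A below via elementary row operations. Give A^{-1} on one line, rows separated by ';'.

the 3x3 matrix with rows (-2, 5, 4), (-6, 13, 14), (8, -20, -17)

inverse = [-59/4 -5/4 -9/2; -5/2 -1/2 -1; -4 0 -1]

Gauss-Jordan on [A | I]:
R1 <- (1/-2)*R1:  [    1  -5/2    -2  |  -1/2     0     0 ]
R2 <- R2 - (-6)*R1:  [  0  -2   2  |  -3   1   0 ]
R3 <- R3 - (8)*R1:  [  0   0  -1  |   4   0   1 ]
R2 <- (1/-2)*R2:  [    0     1    -1  |   3/2  -1/2     0 ]
R1 <- R1 - (-5/2)*R2:  [    1     0  -9/2  |  13/4  -5/4     0 ]
R3 <- (1/-1)*R3:  [  0   0   1  |  -4   0  -1 ]
R1 <- R1 - (-9/2)*R3:  [     1      0      0  |  -59/4   -5/4   -9/2 ]
R2 <- R2 - (-1)*R3:  [    0     1     0  |  -5/2  -1/2    -1 ]
Right block of [I | A^{-1}] is the inverse:
[ -59/4  -5/4  -9/2 ]
[  -5/2  -1/2    -1 ]
[    -4     0    -1 ]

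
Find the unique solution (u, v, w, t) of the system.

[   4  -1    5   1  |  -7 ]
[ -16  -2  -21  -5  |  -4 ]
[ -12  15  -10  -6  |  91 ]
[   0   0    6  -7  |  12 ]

Forward elimination on [A|b]:
R2 <- R2 - (-4)*R1:  [   0   -6   -1   -1  -32 ]
R3 <- R3 - (-3)*R1:  [  0  12   5  -3  70 ]
R3 <- R3 - (-2)*R2:  [  0   0   3  -5   6 ]
R4 <- R4 - (2)*R3:  [ 0  0  0  3  0 ]
Row echelon form:
[ 4  -1   5   1  |   -7 ]
[ 0  -6  -1  -1  |  -32 ]
[ 0   0   3  -5  |    6 ]
[ 0   0   0   3  |    0 ]
Back-substitution:
t = (0) / 3 = 0
w = (6 - (-5)*(0)) / 3 = 2
v = (-32 - (-1)*(2) - (-1)*(0)) / -6 = 5
u = (-7 - (-1)*(5) - (5)*(2) - (1)*(0)) / 4 = -3

(-3, 5, 2, 0)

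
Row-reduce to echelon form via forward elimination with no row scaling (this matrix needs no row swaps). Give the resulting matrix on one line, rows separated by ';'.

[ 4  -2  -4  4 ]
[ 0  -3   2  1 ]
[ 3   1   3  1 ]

REF = [4 -2 -4 4; 0 -3 2 1; 0 0 23/3 -7/6]

Forward elimination:
R3 <- R3 - (3/4)*R1:  [   0  5/2    6   -2 ]
R3 <- R3 - (-5/6)*R2:  [    0     0  23/3  -7/6 ]
Row echelon form:
[ 4  -2    -4     4 ]
[ 0  -3     2     1 ]
[ 0   0  23/3  -7/6 ]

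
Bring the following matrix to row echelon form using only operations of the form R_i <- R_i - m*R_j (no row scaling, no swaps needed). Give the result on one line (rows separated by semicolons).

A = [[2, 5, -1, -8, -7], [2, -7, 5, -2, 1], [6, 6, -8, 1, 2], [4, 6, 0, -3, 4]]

REF = [2 5 -1 -8 -7; 0 -12 6 6 8; 0 0 -19/2 41/2 17; 0 0 0 11 46/3]

Forward elimination:
R2 <- R2 - (1)*R1:  [   0  -12    6    6    8 ]
R3 <- R3 - (3)*R1:  [  0  -9  -5  25  23 ]
R4 <- R4 - (2)*R1:  [  0  -4   2  13  18 ]
R3 <- R3 - (3/4)*R2:  [     0      0  -19/2   41/2     17 ]
R4 <- R4 - (1/3)*R2:  [    0     0     0    11  46/3 ]
Row echelon form:
[ 2    5     -1    -8    -7 ]
[ 0  -12      6     6     8 ]
[ 0    0  -19/2  41/2    17 ]
[ 0    0      0    11  46/3 ]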